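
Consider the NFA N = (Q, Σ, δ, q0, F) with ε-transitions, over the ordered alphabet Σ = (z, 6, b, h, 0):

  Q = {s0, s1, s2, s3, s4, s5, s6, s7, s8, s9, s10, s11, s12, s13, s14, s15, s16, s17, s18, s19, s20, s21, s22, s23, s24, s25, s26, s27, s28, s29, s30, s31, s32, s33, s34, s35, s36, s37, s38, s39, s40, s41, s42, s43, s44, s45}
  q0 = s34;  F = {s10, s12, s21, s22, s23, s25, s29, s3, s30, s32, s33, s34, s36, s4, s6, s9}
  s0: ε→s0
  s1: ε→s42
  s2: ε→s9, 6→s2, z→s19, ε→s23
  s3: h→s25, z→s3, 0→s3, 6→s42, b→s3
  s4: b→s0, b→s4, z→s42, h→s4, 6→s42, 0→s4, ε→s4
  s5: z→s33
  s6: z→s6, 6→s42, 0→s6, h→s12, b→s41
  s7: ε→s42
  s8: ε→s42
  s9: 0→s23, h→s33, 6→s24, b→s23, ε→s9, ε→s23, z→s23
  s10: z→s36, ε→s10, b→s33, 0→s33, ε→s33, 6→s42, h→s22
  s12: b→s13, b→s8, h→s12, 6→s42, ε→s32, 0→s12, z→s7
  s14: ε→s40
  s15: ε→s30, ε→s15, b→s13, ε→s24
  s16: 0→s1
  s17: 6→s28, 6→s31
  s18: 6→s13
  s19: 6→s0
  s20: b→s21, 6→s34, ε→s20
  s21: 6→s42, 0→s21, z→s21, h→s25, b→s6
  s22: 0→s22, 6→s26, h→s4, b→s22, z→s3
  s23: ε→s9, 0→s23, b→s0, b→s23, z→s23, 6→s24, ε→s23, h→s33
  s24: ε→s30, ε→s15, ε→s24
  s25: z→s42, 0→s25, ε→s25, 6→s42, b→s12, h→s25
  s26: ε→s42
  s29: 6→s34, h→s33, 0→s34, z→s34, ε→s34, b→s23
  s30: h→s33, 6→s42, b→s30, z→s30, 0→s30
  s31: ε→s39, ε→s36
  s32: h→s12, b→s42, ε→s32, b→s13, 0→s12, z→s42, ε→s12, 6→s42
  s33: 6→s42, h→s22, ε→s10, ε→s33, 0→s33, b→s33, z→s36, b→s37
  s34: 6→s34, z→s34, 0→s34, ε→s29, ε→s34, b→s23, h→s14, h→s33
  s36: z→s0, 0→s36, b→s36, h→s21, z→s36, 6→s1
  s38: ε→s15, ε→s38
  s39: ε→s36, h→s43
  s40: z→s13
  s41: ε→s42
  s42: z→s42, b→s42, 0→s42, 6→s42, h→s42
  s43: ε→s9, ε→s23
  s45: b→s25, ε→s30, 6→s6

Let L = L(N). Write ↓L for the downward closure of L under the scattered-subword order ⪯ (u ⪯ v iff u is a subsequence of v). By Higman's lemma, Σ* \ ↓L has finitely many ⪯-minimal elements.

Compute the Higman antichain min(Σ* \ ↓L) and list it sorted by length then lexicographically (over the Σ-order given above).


Antichain: [h6, b66, hhhz, hzhbb].

|Q|=46, |F|=16, |δ|=147 (40 ε).
min D↑ (13 st, q0=0, F={5}): 0:z→0,6→0,b→1,h→2,0→0 1:z→1,6→3,b→1,h→2,0→1 2:z→4,6→5,b→2,h→6,0→2 3:z→3,6→5,b→3,h→2,0→3 4:z→4,6→5,b→4,h→7,0→4 5:z→5,6→5,b→5,h→5,0→5 6:z→8,6→5,b→6,h→9,0→6 7:z→7,6→5,b→10,h→11,0→7 8:z→8,6→5,b→8,h→11,0→8 9:z→5,6→5,b→9,h→9,0→9 10:z→10,6→5,b→5,h→12,0→10 11:z→5,6→5,b→12,h→11,0→11 12:z→5,6→5,b→5,h→12,0→12.
'h6': run [29, 22, 3] end={s1,s26,s42} rej; 2/2 del acc.
'b66': run [29, 25, 23, 3] end={s1,s26,s42} — reject; 3/3 deletions ∈↓L.
'hhhz': run [29, 22, 15, 9, 2] end={s42,s7} rej; 4/4 del acc.
'hzhbb': run [29, 22, 14, 10, 8, 4] end={s13,s41,s42,s8} ∉↓L; 5/5 deletions ∈↓L.
4 words, ⪯-incomp.


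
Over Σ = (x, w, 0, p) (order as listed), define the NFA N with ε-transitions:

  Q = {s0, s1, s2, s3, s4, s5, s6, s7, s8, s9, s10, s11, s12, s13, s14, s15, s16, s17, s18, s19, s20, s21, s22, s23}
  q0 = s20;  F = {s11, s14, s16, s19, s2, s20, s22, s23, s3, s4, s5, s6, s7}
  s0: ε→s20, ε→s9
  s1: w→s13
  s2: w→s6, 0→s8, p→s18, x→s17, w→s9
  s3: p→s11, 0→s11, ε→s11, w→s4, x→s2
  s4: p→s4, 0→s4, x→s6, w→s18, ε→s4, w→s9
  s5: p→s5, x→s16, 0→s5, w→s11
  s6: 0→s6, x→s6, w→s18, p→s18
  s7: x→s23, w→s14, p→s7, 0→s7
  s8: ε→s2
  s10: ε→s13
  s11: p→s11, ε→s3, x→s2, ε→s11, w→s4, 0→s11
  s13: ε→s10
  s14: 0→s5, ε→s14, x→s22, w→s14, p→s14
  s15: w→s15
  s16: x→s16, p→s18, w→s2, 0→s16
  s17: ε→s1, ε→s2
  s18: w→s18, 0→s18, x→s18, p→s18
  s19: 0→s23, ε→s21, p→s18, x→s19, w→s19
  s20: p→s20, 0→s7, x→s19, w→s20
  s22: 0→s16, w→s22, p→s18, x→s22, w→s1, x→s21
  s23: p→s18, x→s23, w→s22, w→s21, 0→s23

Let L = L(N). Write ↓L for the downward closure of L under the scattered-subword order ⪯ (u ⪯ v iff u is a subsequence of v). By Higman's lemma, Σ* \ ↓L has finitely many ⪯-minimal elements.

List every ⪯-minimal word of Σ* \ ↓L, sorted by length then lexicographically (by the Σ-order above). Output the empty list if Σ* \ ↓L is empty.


Antichain: [xp, 0w0www].

|Q|=24, |F|=13, |δ|=76 (13 ε).
min D↑ (13 st, q0=0, F={4}): 0:x→1,w→0,0→2,p→0 1:x→1,w→1,0→3,p→4 2:x→3,w→5,0→2,p→2 3:x→3,w→6,0→3,p→4 4:x→4,w→4,0→4,p→4 5:x→6,w→5,0→7,p→5 6:x→6,w→6,0→8,p→4 7:x→8,w→9,0→7,p→7 8:x→8,w→10,0→8,p→4 9:x→10,w→11,0→9,p→9 10:x→10,w→12,0→10,p→4 11:x→12,w→4,0→11,p→11 12:x→12,w→4,0→12,p→4 [Hopcroft].
'xp': |S_i|=[21, 14, 1] end={s18} ∉↓L; 2/2 deletions ∈↓L.
'0w0www': |S_i|=[21, 19, 17, 14, 12, 6, 2] end={s18,s9} rej; 6/6 del acc.
2 minimals (antichain).


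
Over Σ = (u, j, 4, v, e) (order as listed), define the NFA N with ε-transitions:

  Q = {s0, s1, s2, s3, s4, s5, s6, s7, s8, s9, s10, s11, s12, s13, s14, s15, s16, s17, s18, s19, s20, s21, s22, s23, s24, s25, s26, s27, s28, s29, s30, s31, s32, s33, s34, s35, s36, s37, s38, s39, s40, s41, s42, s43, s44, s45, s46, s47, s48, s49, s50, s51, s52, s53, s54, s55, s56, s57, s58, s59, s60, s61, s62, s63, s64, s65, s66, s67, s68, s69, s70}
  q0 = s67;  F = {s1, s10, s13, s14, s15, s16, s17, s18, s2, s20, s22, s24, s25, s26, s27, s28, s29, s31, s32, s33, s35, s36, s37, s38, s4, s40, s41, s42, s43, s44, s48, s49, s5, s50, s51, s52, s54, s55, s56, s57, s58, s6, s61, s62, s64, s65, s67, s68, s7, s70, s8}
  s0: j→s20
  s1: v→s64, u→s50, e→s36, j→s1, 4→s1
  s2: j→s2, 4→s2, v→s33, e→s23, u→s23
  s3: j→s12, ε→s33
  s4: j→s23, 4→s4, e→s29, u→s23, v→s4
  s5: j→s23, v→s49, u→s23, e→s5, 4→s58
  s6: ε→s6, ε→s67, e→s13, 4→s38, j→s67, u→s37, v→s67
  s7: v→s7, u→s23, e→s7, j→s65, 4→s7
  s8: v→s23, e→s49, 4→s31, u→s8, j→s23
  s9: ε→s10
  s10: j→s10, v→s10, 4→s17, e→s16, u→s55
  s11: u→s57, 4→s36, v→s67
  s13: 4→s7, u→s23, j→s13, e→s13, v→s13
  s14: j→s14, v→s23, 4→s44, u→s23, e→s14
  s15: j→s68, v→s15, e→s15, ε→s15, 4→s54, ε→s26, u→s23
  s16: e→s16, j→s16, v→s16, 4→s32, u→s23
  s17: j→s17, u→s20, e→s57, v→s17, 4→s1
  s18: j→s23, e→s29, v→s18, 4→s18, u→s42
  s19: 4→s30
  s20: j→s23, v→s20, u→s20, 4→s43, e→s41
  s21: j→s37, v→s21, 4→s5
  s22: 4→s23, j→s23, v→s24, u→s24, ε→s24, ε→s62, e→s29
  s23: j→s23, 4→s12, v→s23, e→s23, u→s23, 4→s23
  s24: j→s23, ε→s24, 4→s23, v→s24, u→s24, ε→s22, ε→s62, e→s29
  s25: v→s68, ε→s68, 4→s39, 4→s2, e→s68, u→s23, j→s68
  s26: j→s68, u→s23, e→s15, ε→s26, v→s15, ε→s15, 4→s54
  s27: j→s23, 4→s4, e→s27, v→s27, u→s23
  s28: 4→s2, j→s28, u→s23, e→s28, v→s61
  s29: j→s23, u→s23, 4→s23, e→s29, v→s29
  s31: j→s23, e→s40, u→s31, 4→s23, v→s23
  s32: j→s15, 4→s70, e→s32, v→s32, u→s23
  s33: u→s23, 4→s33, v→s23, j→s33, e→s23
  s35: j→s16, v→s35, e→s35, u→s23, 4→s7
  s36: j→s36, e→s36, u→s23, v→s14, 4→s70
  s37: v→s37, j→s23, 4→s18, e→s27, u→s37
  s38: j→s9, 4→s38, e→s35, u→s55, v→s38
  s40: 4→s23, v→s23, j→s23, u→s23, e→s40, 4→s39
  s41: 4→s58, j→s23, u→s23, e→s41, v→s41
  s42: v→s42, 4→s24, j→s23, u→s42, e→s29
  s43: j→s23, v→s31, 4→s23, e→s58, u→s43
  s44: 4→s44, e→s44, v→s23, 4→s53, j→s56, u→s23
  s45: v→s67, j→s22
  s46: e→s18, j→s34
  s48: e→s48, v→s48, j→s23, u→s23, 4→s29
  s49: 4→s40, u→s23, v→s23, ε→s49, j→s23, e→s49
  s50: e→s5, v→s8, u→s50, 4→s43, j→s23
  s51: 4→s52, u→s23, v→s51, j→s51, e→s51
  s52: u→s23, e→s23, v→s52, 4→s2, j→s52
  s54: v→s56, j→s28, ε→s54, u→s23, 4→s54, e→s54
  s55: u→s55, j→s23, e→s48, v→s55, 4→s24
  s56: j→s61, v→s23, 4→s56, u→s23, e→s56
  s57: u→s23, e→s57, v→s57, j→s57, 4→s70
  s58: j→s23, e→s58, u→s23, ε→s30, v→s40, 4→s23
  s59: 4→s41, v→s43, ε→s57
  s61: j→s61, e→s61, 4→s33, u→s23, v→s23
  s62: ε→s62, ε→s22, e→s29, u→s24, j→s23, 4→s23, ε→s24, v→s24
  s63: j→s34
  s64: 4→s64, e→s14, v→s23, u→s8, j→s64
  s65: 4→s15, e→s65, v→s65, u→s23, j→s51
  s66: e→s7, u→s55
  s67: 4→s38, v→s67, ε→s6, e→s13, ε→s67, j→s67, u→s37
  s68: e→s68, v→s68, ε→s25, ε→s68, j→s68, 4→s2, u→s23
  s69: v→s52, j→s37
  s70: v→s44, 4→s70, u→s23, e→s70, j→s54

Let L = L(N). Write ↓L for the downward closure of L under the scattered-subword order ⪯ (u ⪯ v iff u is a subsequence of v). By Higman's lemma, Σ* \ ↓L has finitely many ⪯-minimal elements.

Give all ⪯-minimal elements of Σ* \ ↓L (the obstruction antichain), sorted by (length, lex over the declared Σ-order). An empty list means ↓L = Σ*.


|Q|=71, |F|=51, |δ|=309 (25 ε).
min D↑ (47 st, q0=0, F={4}): 0:u→1,j→0,4→2,v→0,e→3 1:u→1,j→4,4→5,v→1,e→6 2:u→7,j→8,4→2,v→2,e→9 3:u→4,j→3,4→10,v→3,e→3 4:u→4,j→4,4→4,v→4,e→4 5:u→11,j→4,4→5,v→5,e→12 6:u→4,j→4,4→13,v→6,e→6 7:u→7,j→4,4→14,v→7,e→15 8:u→7,j→8,4→16,v→8,e→17 9:u→4,j→17,4→10,v→9,e→9 10:u→4,j→18,4→10,v→10,e→10 11:u→11,j→4,4→14,v→11,e→12 12:u→4,j→4,4→4,v→12,e→12 13:u→4,j→4,4→13,v→13,e→12 14:u→14,j→4,4→4,v→14,e→12 15:u→4,j→4,4→12,v→15,e→15 16:u→19,j→16,4→20,v→16,e→21 17:u→4,j→17,4→22,v→17,e→17 18:u→4,j→23,4→24,v→18,e→18 19:u→19,j→4,4→25,v→19,e→26 20:u→27,j→20,4→20,v→28,e→29 21:u→4,j→21,4→30,v→21,e→21 22:u→4,j→24,4→30,v→22,e→22 23:u→4,j→23,4→31,v→23,e→23 24:u→4,j→32,4→33,v→24,e→24 25:u→25,j→4,4→4,v→34,e→35 26:u→4,j→4,4→35,v→26,e→26 27:u→27,j→4,4→25,v→36,e→37 28:u→36,j→28,4→28,v→4,e→38 29:u→4,j→29,4→30,v→38,e→29 30:u→4,j→33,4→30,v→39,e→30 31:u→4,j→31,4→40,v→31,e→4 32:u→4,j→32,4→40,v→32,e→32 33:u→4,j→41,4→33,v→42,e→33 34:u→34,j→4,4→4,v→4,e→43 35:u→4,j→4,4→4,v→43,e→35 36:u→36,j→4,4→34,v→4,e→44 37:u→4,j→4,4→35,v→44,e→37 38:u→4,j→38,4→39,v→4,e→38 39:u→4,j→42,4→39,v→4,e→39 40:u→4,j→40,4→40,v→45,e→4 41:u→4,j→41,4→40,v→46,e→41 42:u→4,j→46,4→42,v→4,e→42 43:u→4,j→4,4→4,v→4,e→43 44:u→4,j→4,4→43,v→4,e→44 45:u→4,j→45,4→45,v→4,e→4 46:u→4,j→46,4→45,v→4,e→46 (ε-aug+det+¬).
'uj': run [57, 25, 2] end={s12,s23} rej; 2/2 single-dels accept.
'eu': |S_i|=[57, 37, 2] end={s12,s23} ∉↓L; 2/2 single-dels accept.
'u4e4': N↓-sim [57, 25, 15, 7, 3] end={s12,s23,s39} ∉↓L; 4/4 single-dels accept.
'4u44': N↓-sim [57, 52, 21, 12, 3] end={s12,s23,s39} ∉↓L; 4/4 del acc.
'4j44vv': N↓-sim [57, 52, 46, 39, 25, 14, 2] end={s12,s23} — reject; 6/6 del acc.
'e4jj4e': N↓-sim [57, 37, 26, 16, 11, 6, 2] end={s12,s23} rej; 6/6 deletions ∈↓L.
6 minimals (antichain).

min(Σ*\↓L) = [uj, eu, u4e4, 4u44, 4j44vv, e4jj4e].


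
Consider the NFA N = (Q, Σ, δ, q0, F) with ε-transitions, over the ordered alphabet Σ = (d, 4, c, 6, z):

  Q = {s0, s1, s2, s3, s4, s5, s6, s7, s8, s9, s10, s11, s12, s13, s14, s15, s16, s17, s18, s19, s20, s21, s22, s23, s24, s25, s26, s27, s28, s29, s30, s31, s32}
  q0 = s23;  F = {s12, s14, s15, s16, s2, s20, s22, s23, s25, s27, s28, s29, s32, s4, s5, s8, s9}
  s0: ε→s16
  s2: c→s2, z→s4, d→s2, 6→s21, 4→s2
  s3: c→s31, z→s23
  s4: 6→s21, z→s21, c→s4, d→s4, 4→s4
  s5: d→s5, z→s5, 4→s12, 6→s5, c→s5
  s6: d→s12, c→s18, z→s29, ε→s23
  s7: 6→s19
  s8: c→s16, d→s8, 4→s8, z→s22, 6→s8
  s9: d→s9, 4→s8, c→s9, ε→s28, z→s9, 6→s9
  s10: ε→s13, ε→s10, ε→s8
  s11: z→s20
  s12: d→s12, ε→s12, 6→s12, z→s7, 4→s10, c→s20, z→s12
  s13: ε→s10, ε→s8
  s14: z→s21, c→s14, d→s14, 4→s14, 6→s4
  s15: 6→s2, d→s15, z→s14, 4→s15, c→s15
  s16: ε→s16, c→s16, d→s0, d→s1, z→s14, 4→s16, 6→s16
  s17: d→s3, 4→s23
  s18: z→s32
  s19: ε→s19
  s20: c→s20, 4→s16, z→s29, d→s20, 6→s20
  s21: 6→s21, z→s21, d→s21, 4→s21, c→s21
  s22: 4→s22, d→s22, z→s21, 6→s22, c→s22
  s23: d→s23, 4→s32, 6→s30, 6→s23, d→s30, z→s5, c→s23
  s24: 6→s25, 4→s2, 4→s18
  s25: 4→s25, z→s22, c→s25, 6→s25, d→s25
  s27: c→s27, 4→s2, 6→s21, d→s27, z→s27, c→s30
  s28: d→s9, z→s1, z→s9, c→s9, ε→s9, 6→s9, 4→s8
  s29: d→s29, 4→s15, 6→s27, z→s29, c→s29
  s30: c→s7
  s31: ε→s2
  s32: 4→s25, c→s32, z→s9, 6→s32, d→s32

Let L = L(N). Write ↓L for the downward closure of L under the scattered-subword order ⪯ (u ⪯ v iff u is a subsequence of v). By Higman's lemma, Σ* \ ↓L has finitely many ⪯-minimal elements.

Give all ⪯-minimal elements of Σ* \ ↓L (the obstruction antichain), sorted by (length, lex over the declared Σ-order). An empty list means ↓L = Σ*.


Antichain: [44zz, z4cz66].

|Q|=33, |F|=17, |δ|=123 (13 ε).
min D↑ (17 st, q0=0, F={9}): 0:d→0,4→1,c→0,6→0,z→2 1:d→1,4→3,c→1,6→1,z→4 2:d→2,4→5,c→2,6→2,z→2 3:d→3,4→3,c→3,6→3,z→6 4:d→4,4→7,c→4,6→4,z→4 5:d→5,4→7,c→8,6→5,z→5 6:d→6,4→6,c→6,6→6,z→9 7:d→7,4→7,c→10,6→7,z→6 8:d→8,4→10,c→8,6→8,z→11 9:d→9,4→9,c→9,6→9,z→9 10:d→10,4→10,c→10,6→10,z→12 11:d→11,4→13,c→11,6→14,z→11 12:d→12,4→12,c→12,6→15,z→9 13:d→13,4→13,c→13,6→16,z→12 14:d→14,4→16,c→14,6→9,z→14 15:d→15,4→15,c→15,6→9,z→9 16:d→16,4→16,c→16,6→9,z→15 [Hopcroft].
'44zz': |S_i|=[25, 23, 13, 4, 1] end={s21} — reject; 4/4 single-dels accept.
'z4cz66': |S_i|=[25, 22, 19, 15, 10, 7, 2] end={s19,s21} — reject; 6/6 single-dels accept.
2 minimals (antichain).


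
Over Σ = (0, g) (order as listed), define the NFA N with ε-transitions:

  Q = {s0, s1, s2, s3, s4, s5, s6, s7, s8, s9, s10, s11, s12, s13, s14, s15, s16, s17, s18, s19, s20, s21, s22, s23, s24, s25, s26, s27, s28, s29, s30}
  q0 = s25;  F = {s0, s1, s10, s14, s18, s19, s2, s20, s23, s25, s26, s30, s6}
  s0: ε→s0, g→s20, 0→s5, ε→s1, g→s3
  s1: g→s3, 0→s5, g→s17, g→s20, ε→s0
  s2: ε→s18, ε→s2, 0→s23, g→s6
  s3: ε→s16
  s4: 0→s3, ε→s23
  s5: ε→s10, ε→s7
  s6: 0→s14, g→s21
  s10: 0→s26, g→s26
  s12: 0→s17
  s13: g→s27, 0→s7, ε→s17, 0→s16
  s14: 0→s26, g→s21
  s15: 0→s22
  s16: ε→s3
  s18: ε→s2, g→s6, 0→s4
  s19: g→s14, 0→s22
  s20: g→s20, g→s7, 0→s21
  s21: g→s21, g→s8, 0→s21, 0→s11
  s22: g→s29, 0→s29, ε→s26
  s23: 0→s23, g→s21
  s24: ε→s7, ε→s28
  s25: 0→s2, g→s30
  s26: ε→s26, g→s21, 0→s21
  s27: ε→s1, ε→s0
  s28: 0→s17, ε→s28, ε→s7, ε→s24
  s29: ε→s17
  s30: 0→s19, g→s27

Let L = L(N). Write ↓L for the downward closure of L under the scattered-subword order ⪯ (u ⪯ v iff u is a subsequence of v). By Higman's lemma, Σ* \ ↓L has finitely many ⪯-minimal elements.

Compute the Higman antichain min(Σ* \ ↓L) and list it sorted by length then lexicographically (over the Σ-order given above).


A = [00g, 0gg, g000, ggg0].

|Q|=31, |F|=13, |δ|=65 (22 ε).
min D↑ (12 st, q0=0, F={7}): 0:0→1,g→2 1:0→3,g→4 2:0→5,g→6 3:0→3,g→7 4:0→8,g→7 5:0→9,g→8 6:0→10,g→11 7:0→7,g→7 8:0→9,g→7 9:0→7,g→7 10:0→9,g→9 11:0→7,g→11 (ε-aug+det+¬).
'00g': N↓-sim [25, 19, 12, 5] end={s11,s17,s21,s29,s8} ∉↓L; 3/3 del acc.
'0gg': run [25, 19, 8, 3] end={s11,s21,s8} rej; 3/3 del acc.
'g000': run [25, 20, 12, 7, 5] end={s11,s17,s21,s29,s8} rej; 4/4 deletions ∈↓L.
'ggg0': |S_i|=[25, 20, 16, 9, 3] end={s11,s21,s8} ∉↓L; 4/4 del acc.
4 words, ⪯-incomp.


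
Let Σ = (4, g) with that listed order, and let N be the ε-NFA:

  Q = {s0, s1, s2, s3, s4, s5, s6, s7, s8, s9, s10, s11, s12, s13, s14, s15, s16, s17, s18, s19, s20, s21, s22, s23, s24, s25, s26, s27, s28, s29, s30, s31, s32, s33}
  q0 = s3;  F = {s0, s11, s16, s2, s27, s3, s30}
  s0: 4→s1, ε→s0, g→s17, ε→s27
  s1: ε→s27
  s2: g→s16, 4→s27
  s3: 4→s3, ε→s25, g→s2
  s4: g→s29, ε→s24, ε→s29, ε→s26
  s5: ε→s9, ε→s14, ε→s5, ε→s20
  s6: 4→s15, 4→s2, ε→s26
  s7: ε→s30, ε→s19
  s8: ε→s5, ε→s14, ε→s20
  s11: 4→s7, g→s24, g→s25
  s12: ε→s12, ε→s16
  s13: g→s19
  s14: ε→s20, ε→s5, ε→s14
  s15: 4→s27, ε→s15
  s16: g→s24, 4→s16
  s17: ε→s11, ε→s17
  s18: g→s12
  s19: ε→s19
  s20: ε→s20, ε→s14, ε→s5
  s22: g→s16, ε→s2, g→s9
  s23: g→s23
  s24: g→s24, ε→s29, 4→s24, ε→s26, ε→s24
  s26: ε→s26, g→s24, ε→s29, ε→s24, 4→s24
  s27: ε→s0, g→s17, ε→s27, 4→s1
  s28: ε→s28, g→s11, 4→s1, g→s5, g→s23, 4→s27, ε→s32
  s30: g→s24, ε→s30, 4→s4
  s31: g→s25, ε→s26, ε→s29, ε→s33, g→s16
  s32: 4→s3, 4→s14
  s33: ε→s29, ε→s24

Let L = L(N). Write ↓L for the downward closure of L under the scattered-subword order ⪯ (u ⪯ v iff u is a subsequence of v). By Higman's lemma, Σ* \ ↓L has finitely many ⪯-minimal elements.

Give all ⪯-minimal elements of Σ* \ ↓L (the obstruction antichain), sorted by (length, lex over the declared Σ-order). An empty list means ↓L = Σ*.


|Q|=34, |F|=7, |δ|=83 (46 ε).
min D↑ (7 st, q0=0, F={5}): 0:4→0,g→1 1:4→2,g→3 2:4→2,g→4 3:4→3,g→5 4:4→6,g→5 5:4→5,g→5 6:4→5,g→5 (ε-aug+det+¬).
'ggg': run [16, 15, 11, 4] end={s24,s25,s26,s29} rej; 3/3 single-dels accept.
'g4g44': |S_i|=[16, 15, 14, 10, 7, 4] end={s24,s26,s29,s4} rej; 5/5 del acc.
2 minimals (antichain).

A = [ggg, g4g44].


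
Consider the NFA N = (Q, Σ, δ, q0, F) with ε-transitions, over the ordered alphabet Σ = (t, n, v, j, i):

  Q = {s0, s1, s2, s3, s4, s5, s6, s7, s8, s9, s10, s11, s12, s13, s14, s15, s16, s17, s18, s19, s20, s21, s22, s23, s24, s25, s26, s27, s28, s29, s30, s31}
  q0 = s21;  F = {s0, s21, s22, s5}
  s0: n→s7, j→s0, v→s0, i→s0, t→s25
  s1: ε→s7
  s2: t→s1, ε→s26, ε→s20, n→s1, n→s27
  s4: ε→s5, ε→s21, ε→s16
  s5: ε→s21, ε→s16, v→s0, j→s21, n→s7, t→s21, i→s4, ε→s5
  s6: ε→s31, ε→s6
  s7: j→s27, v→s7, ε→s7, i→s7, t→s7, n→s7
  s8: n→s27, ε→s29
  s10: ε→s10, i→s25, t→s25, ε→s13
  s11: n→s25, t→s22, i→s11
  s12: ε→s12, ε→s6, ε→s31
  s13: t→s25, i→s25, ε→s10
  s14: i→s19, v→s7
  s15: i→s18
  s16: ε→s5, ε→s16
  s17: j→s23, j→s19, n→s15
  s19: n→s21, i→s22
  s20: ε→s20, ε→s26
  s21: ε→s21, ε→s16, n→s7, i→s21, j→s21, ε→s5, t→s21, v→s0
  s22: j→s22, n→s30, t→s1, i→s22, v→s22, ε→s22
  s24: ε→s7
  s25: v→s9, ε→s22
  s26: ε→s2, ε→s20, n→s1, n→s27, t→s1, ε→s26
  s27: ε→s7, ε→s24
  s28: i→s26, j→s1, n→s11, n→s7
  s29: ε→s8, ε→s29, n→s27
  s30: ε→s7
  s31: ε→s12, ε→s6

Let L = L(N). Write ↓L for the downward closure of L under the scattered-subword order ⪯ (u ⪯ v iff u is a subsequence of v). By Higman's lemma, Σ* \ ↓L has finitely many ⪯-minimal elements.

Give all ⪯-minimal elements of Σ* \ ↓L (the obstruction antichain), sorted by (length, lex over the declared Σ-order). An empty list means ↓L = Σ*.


A = [n, vtt].

|Q|=32, |F|=4, |δ|=92 (39 ε).
min D↑ (4 st, q0=0, F={1}): 0:t→0,n→1,v→2,j→0,i→0 1:t→1,n→1,v→1,j→1,i→1 2:t→3,n→1,v→2,j→2,i→2 3:t→1,n→1,v→3,j→3,i→3 [Hopcroft].
'n': |S_i|=[13, 4] end={s24,s27,s30,s7} rej; 1/1 deletions ∈↓L.
'vtt': run [13, 9, 8, 4] end={s1,s24,s27,s7} ∉↓L; 3/3 deletions ∈↓L.
2 words, ⪯-incomp.


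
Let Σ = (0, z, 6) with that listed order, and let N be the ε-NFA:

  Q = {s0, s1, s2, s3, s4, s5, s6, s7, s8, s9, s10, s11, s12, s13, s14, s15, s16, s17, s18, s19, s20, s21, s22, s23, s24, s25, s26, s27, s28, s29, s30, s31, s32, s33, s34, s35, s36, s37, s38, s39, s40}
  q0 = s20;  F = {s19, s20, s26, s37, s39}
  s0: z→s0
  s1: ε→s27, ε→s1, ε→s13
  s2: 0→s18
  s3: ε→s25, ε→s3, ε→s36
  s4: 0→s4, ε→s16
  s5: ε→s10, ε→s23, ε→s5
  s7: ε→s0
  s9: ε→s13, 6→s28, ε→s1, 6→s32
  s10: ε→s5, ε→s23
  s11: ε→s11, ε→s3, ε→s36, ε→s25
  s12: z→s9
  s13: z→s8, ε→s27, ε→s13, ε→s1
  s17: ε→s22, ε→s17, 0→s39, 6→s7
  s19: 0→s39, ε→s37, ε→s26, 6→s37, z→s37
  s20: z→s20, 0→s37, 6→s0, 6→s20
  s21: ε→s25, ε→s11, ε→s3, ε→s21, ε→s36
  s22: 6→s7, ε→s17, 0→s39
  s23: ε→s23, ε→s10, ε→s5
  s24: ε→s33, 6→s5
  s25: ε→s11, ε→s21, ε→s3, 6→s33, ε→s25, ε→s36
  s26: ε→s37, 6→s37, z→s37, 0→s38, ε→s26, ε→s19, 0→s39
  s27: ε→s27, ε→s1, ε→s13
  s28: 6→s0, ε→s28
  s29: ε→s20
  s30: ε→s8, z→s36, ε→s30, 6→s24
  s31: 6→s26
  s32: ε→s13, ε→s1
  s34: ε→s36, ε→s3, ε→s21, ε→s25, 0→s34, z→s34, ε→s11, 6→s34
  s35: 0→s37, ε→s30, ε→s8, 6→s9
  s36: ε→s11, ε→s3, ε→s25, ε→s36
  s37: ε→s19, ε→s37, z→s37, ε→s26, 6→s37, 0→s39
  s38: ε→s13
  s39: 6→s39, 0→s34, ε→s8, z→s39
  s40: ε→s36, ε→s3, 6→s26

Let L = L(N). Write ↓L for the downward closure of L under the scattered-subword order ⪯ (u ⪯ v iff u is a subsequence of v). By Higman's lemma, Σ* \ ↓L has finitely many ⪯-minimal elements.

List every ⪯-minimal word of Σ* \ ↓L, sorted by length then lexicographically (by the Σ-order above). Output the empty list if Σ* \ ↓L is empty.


A = [000].

|Q|=41, |F|=5, |δ|=111 (71 ε).
min D↑ (4 st, q0=0, F={3}): 0:0→1,z→0,6→0 1:0→2,z→1,6→1 2:0→3,z→2,6→2 3:0→3,z→3,6→3.
'000': |S_i|=[18, 16, 13, 7] end={s11,s21,s25,s3,s33,s34,s36} — reject; 3/3 del acc.
1 obstructions.


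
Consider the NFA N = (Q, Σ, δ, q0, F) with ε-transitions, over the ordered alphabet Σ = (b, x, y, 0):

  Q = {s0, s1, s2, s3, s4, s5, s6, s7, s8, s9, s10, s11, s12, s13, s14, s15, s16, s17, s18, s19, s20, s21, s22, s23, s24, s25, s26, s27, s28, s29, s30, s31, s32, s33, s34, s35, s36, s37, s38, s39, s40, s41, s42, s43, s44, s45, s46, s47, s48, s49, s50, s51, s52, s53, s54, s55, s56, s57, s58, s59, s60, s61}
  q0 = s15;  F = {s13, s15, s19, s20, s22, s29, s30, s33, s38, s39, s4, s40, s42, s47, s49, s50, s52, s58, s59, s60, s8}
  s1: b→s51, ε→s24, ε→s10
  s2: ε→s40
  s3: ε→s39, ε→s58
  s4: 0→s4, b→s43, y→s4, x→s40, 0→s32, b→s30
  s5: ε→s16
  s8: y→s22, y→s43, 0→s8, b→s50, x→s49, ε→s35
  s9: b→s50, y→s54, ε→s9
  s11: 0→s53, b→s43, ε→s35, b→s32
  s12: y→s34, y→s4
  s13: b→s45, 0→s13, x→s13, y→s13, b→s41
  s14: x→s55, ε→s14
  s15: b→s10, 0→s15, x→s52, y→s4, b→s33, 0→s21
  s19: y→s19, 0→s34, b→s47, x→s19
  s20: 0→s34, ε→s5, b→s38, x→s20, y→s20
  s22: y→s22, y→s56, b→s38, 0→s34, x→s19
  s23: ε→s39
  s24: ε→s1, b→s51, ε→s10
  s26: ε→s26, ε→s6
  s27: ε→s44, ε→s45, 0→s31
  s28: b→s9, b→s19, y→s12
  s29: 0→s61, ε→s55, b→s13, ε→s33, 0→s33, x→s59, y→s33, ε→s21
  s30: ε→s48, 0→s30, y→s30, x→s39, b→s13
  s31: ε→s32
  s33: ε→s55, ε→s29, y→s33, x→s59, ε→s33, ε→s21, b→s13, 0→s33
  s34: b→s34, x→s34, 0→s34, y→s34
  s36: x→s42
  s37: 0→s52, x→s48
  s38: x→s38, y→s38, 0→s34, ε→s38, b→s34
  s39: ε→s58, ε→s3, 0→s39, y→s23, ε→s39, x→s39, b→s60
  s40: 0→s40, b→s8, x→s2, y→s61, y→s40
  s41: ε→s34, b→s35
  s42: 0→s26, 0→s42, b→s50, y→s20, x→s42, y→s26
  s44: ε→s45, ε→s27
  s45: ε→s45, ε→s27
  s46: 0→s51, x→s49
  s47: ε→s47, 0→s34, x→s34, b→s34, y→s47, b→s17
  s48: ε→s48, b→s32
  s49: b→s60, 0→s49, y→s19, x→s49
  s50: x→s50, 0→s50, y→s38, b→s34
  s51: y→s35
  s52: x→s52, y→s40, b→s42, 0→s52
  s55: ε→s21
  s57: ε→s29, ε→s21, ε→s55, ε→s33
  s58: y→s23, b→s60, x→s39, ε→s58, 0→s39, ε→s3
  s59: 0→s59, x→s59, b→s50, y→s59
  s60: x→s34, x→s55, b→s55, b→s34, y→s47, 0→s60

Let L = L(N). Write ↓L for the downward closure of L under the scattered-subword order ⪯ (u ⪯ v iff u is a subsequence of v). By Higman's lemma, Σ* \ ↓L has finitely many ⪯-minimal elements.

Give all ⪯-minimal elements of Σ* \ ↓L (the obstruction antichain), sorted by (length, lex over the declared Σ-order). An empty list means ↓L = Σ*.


A = [bbb, xby0, ybxbx].

|Q|=62, |F|=21, |δ|=169 (45 ε).
min D↑ (20 st, q0=0, F={9}): 0:b→1,x→2,y→3,0→0 1:b→4,x→5,y→1,0→1 2:b→6,x→2,y→7,0→2 3:b→8,x→7,y→3,0→3 4:b→9,x→4,y→4,0→4 5:b→10,x→5,y→5,0→5 6:b→10,x→6,y→11,0→6 7:b→12,x→7,y→7,0→7 8:b→4,x→13,y→8,0→8 9:b→9,x→9,y→9,0→9 10:b→9,x→10,y→14,0→10 11:b→14,x→11,y→11,0→9 12:b→10,x→15,y→16,0→12 13:b→17,x→13,y→13,0→13 14:b→9,x→14,y→14,0→9 15:b→17,x→15,y→18,0→15 16:b→14,x→18,y→16,0→9 17:b→9,x→9,y→19,0→17 18:b→19,x→18,y→18,0→9 19:b→9,x→9,y→19,0→9 (ε-aug+det+¬).
'bbb': N↓-sim [44, 39, 16, 11] end={s17,s21,s27,s31,s32,s34,s35,s41,s44,s45,s55} rej; 3/3 single-dels accept.
'xby0': |S_i|=[44, 37, 27, 13, 1] end={s34} — reject; 4/4 deletions ∈↓L.
'ybxbx': N↓-sim [44, 40, 28, 22, 13, 3] end={s21,s34,s55} ∉↓L; 5/5 single-dels accept.
3 minimals (antichain).


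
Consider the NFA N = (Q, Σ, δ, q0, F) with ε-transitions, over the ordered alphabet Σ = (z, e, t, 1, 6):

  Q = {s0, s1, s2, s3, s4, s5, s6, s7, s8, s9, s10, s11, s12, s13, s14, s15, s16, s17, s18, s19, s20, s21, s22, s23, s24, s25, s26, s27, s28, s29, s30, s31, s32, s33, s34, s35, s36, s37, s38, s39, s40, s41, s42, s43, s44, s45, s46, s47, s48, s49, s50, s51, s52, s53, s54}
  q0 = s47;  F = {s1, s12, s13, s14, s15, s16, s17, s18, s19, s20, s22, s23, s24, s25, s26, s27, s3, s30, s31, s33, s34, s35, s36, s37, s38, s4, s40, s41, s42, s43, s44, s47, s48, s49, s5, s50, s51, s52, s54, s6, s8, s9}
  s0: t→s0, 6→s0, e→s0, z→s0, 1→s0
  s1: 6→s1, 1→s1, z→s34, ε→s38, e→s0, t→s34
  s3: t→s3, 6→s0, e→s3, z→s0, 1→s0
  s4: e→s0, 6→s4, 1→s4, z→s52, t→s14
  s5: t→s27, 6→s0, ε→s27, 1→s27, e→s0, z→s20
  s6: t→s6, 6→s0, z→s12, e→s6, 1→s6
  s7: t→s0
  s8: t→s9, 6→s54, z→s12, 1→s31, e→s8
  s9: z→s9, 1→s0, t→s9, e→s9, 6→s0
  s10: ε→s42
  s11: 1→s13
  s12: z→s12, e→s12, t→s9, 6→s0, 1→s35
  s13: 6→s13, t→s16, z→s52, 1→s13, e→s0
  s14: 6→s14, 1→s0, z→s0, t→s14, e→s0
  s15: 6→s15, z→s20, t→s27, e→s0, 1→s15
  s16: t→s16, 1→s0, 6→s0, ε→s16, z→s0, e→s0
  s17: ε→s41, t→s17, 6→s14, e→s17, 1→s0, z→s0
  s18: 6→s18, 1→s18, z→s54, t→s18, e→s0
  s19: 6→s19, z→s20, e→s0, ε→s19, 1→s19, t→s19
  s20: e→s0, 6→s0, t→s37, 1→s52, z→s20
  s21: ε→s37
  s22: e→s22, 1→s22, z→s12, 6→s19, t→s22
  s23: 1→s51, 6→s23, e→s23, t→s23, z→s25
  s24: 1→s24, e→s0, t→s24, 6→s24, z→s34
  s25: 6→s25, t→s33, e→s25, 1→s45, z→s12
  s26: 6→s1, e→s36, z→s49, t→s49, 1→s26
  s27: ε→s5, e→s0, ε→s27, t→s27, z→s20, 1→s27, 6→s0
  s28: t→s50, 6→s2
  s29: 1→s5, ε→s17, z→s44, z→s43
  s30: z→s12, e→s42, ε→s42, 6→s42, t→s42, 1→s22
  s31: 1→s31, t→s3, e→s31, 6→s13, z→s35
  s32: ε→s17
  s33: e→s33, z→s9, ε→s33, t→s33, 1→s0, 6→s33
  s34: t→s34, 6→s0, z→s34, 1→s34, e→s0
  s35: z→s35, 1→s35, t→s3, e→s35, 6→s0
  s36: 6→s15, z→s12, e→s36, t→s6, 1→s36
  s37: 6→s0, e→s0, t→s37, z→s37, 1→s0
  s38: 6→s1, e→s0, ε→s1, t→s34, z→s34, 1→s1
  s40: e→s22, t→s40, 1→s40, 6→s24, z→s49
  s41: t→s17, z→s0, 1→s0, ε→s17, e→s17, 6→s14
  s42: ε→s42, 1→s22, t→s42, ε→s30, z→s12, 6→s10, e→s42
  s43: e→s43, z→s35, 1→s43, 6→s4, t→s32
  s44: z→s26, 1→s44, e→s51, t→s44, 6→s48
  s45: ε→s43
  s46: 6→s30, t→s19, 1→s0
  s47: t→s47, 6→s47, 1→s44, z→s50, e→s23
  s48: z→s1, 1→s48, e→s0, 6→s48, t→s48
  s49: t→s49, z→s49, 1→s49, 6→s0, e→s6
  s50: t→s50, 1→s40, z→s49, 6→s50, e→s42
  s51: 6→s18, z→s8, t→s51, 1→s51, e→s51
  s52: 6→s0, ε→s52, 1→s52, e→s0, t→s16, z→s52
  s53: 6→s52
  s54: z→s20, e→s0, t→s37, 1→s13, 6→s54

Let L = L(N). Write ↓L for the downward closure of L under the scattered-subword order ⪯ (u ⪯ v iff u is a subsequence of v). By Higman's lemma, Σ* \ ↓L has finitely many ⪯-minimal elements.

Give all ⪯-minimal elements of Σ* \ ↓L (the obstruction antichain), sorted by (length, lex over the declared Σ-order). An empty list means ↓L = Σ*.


|Q|=55, |F|=42, |δ|=245 (19 ε).
min D↑ (39 st, q0=0, F={12}): 0:z→1,e→2,t→0,1→3,6→0 1:z→4,e→5,t→1,1→6,6→1 2:z→7,e→2,t→2,1→8,6→2 3:z→9,e→8,t→3,1→3,6→10 4:z→4,e→11,t→4,1→4,6→12 5:z→13,e→5,t→5,1→14,6→5 6:z→4,e→14,t→6,1→6,6→15 7:z→13,e→7,t→16,1→17,6→7 8:z→18,e→8,t→8,1→8,6→19 9:z→4,e→20,t→4,1→9,6→21 10:z→21,e→12,t→10,1→10,6→10 11:z→13,e→11,t→11,1→11,6→12 12:z→12,e→12,t→12,1→12,6→12 13:z→13,e→13,t→22,1→23,6→12 14:z→13,e→14,t→14,1→14,6→24 15:z→25,e→12,t→15,1→15,6→15 16:z→22,e→16,t→16,1→12,6→16 17:z→23,e→17,t→26,1→17,6→27 18:z→13,e→18,t→22,1→28,6→29 19:z→29,e→12,t→19,1→19,6→19 20:z→13,e→20,t→11,1→20,6→30 21:z→25,e→12,t→25,1→21,6→21 22:z→22,e→22,t→22,1→12,6→12 23:z→23,e→23,t→31,1→23,6→12 24:z→32,e→12,t→24,1→24,6→24 25:z→25,e→12,t→25,1→25,6→12 26:z→12,e→26,t→26,1→12,6→33 27:z→34,e→12,t→33,1→27,6→27 28:z→23,e→28,t→31,1→28,6→35 29:z→32,e→12,t→36,1→35,6→29 30:z→32,e→12,t→37,1→30,6→30 31:z→12,e→31,t→31,1→12,6→12 32:z→32,e→12,t→36,1→34,6→12 33:z→12,e→12,t→33,1→12,6→33 34:z→34,e→12,t→38,1→34,6→12 35:z→34,e→12,t→38,1→35,6→35 36:z→36,e→12,t→36,1→12,6→12 37:z→32,e→12,t→37,1→37,6→12 38:z→12,e→12,t→38,1→12,6→12 (ε-aug+det+¬).
'zz6': N↓-sim [46, 40, 12, 1] end={s0} rej; 3/3 deletions ∈↓L.
'16e': |S_i|=[46, 38, 19, 1] end={s0} — reject; 3/3 deletions ∈↓L.
'ezt1': |S_i|=[46, 35, 22, 10, 1] end={s0} ∉↓L; 4/4 del acc.
'1zt6': run [46, 38, 23, 14, 1] end={s0} — reject; 4/4 single-dels accept.
'ez1tz': run [46, 35, 22, 14, 7, 1] end={s0} rej; 5/5 single-dels accept.
5 minimals (antichain).

Antichain: [zz6, 16e, ezt1, 1zt6, ez1tz].


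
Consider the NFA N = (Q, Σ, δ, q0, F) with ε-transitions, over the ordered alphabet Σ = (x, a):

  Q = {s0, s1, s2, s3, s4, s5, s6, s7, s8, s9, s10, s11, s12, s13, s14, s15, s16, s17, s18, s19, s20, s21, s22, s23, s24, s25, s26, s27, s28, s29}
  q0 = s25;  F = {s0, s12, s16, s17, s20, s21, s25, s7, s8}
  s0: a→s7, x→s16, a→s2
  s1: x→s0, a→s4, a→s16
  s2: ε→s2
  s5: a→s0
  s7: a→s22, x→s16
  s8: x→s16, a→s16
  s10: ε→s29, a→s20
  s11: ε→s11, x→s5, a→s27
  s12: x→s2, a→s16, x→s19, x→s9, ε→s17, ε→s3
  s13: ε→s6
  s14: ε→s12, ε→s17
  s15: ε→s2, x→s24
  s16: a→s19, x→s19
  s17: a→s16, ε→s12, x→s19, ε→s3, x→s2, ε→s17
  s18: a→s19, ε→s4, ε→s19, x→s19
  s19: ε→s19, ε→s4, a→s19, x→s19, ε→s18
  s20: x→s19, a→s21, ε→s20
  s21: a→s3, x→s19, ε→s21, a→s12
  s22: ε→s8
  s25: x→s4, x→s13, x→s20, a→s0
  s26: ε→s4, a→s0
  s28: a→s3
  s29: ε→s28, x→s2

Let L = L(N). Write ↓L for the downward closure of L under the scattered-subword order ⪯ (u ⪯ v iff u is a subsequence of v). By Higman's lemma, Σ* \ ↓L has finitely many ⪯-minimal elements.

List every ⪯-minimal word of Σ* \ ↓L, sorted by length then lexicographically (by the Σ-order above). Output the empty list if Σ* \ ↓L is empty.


|Q|=30, |F|=9, |δ|=62 (22 ε).
min D↑ (9 st, q0=0, F={3}): 0:x→1,a→2 1:x→3,a→4 2:x→5,a→6 3:x→3,a→3 4:x→3,a→7 5:x→3,a→3 6:x→5,a→8 7:x→3,a→5 8:x→5,a→5 (ε-aug+det+¬).
'xx': N↓-sim [18, 13, 5] end={s18,s19,s2,s4,s9} rej; 2/2 single-dels accept.
'axa': |S_i|=[18, 14, 6, 3] end={s18,s19,s4} rej; 3/3 single-dels accept.
'xaaaa': N↓-sim [18, 13, 10, 9, 4, 3] end={s18,s19,s4} — reject; 5/5 del acc.
'aaaax': run [18, 14, 12, 6, 4, 3] end={s18,s19,s4} rej; 5/5 del acc.
'aaaaa': |S_i|=[18, 14, 12, 6, 4, 3] end={s18,s19,s4} rej; 5/5 deletions ∈↓L.
5 obstructions.

Antichain: [xx, axa, xaaaa, aaaax, aaaaa].


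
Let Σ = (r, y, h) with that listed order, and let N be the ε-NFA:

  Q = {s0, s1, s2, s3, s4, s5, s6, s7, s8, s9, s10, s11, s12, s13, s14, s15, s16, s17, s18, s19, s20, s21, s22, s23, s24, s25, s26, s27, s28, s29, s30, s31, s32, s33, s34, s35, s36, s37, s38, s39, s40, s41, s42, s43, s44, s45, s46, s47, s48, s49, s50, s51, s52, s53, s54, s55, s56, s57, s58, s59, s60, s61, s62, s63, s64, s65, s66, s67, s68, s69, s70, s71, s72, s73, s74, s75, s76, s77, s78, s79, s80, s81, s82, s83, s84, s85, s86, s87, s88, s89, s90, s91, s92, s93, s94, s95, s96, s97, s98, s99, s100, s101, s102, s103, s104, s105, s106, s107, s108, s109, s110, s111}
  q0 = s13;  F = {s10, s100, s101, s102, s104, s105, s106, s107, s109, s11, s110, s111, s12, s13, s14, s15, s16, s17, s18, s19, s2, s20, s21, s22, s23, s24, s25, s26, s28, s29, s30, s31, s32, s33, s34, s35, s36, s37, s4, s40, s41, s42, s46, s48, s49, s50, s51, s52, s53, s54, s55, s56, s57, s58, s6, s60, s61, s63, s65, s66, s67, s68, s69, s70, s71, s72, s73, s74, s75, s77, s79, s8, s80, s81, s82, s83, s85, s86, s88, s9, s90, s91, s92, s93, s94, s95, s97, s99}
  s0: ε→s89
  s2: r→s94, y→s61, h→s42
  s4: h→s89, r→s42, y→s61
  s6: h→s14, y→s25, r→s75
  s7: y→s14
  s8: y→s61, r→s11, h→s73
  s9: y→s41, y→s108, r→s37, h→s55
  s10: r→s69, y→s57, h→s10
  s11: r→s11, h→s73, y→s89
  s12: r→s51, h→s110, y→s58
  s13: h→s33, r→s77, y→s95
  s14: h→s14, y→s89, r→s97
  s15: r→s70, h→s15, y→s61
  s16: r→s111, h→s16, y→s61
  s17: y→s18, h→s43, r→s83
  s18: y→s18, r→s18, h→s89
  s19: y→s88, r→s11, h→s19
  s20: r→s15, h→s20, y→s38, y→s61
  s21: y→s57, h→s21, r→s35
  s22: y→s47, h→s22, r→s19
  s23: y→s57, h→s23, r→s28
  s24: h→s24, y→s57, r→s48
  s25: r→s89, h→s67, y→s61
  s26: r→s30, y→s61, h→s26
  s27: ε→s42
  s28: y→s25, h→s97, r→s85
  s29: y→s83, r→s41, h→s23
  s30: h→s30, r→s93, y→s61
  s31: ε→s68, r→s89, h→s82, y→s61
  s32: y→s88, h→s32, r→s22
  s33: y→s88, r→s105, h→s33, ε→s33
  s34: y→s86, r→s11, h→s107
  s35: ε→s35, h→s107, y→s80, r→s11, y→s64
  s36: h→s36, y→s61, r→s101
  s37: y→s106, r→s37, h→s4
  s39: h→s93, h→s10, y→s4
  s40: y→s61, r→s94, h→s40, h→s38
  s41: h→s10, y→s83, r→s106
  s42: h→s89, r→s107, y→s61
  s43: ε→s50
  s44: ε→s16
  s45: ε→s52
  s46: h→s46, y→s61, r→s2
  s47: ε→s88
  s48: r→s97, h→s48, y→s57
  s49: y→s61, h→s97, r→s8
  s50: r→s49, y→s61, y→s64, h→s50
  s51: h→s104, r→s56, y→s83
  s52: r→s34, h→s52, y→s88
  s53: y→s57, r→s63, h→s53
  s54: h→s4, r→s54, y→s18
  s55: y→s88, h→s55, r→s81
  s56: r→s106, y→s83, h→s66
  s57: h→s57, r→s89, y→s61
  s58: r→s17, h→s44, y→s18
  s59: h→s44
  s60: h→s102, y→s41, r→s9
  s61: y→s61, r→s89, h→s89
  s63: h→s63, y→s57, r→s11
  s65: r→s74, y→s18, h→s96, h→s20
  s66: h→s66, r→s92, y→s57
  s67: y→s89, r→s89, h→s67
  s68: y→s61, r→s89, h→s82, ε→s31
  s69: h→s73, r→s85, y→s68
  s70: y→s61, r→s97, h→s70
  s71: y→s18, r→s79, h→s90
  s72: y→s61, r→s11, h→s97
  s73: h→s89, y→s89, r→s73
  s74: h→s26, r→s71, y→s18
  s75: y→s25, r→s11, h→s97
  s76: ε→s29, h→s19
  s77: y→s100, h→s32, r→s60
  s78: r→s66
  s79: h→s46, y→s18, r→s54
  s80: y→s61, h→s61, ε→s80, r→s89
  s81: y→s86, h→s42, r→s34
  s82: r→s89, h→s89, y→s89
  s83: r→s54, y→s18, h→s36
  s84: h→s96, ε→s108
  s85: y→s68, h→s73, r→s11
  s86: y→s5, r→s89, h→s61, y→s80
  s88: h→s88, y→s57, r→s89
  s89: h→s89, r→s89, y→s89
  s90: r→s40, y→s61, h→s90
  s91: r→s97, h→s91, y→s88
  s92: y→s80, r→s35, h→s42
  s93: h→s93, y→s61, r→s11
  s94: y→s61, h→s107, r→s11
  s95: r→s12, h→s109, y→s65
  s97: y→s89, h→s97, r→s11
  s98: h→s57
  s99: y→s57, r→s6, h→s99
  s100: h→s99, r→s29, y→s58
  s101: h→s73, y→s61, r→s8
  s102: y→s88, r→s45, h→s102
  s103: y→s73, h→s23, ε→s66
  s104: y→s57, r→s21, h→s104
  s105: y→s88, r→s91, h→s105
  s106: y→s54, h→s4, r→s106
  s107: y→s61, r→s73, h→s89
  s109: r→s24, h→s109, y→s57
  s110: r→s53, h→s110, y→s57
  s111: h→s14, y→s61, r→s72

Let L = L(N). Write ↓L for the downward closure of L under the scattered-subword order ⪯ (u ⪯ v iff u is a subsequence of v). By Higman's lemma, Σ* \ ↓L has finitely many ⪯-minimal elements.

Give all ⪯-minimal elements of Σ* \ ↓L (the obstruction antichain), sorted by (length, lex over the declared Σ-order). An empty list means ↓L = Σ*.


A = [hyr, yyyh, hrrry, rrrrhh, rryrhh, ryhrhy].

|Q|=112, |F|=88, |δ|=299 (14 ε).
min D↑ (88 st, q0=0, F={27}): 0:r→1,y→2,h→3 1:r→4,y→5,h→6 2:r→7,y→8,h→9 3:r→10,y→11,h→3 4:r→12,y→13,h→14 5:r→15,y→16,h→17 6:r→18,y→11,h→6 7:r→19,y→16,h→20 8:r→21,y→22,h→23 9:r→24,y→25,h→9 10:r→26,y→11,h→10 11:r→27,y→25,h→11 12:r→28,y→13,h→29 13:r→30,y→31,h→32 14:r→33,y→11,h→14 15:r→13,y→31,h→34 16:r→35,y→22,h→36 17:r→37,y→25,h→17 18:r→38,y→11,h→18 19:r→39,y→31,h→40 20:r→41,y→25,h→20 21:r→42,y→22,h→43 22:r→22,y→22,h→27 23:r→44,y→45,h→23 24:r→46,y→25,h→24 25:r→27,y→45,h→25 26:r→47,y→11,h→26 27:r→27,y→27,h→27 28:r→28,y→30,h→48 29:r→49,y→11,h→29 30:r→30,y→50,h→48 31:r→50,y→22,h→51 32:r→52,y→25,h→32 33:r→53,y→11,h→33 34:r→54,y→25,h→34 35:r→31,y→22,h→55 36:r→56,y→45,h→36 37:r→57,y→58,h→59 38:r→60,y→11,h→38 39:r→30,y→31,h→61 40:r→62,y→25,h→40 41:r→63,y→25,h→41 42:r→64,y→22,h→65 43:r→66,y→45,h→43 44:r→67,y→45,h→44 45:r→27,y→45,h→27 46:r→47,y→25,h→46 47:r→60,y→27,h→47 48:r→68,y→45,h→27 49:r→53,y→69,h→68 50:r→50,y→22,h→48 51:r→70,y→45,h→51 52:r→71,y→72,h→73 53:r→60,y→69,h→74 54:r→71,y→58,h→47 55:r→75,y→45,h→55 56:r→76,y→45,h→59 57:r→60,y→58,h→47 58:r→27,y→45,h→77 59:r→47,y→27,h→59 60:r→60,y→27,h→73 61:r→78,y→25,h→61 62:r→79,y→25,h→62 63:r→60,y→25,h→63 64:r→50,y→22,h→80 65:r→81,y→45,h→65 66:r→82,y→45,h→66 67:r→47,y→45,h→67 68:r→74,y→45,h→27 69:r→27,y→83,h→45 70:r→84,y→45,h→73 71:r→60,y→72,h→73 72:r→27,y→45,h→85 73:r→73,y→27,h→27 74:r→73,y→45,h→27 75:r→84,y→45,h→47 76:r→60,y→45,h→47 77:r→27,y→27,h→77 78:r→79,y→83,h→68 79:r→60,y→83,h→74 80:r→86,y→45,h→80 81:r→87,y→45,h→81 82:r→60,y→45,h→82 83:r→27,y→45,h→45 84:r→60,y→45,h→73 85:r→27,y→27,h→27 86:r→87,y→45,h→68 87:r→60,y→45,h→74 [Hopcroft].
'hyr': N↓-sim [98, 75, 15, 1] end={s89} rej; 3/3 deletions ∈↓L.
'yyyh': |S_i|=[98, 81, 50, 5, 1] end={s89} — reject; 4/4 single-dels accept.
'hrrry': |S_i|=[98, 75, 53, 30, 4, 1] end={s89} ∉↓L; 5/5 deletions ∈↓L.
'rrrrhh': run [98, 91, 77, 56, 28, 7, 1] end={s89} ∉↓L; 6/6 single-dels accept.
'rryrhh': |S_i|=[98, 91, 77, 31, 17, 7, 1] end={s89} ∉↓L; 6/6 single-dels accept.
'ryhrhy': |S_i|=[98, 91, 49, 35, 23, 7, 1] end={s89} — reject; 6/6 single-dels accept.
6 obstructions.
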